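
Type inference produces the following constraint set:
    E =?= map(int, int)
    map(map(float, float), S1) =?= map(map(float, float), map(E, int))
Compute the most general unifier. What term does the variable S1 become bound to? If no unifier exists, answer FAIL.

map(map(int, int), int)

Bind E := map(int, int); substituting into the remaining equation gives: map(map(float, float), S1) =?= map(map(float, float), map(map(int, int), int)).
Decompose map/2: map(float, float) =?= map(float, float),  S1 =?= map(map(int, int), int).
Delete trivial equation map(float, float) =?= map(float, float).
Bind S1 := map(map(int, int), int).
MGU = { E := map(int, int), S1 := map(map(int, int), int) }, so S1 := map(map(int, int), int).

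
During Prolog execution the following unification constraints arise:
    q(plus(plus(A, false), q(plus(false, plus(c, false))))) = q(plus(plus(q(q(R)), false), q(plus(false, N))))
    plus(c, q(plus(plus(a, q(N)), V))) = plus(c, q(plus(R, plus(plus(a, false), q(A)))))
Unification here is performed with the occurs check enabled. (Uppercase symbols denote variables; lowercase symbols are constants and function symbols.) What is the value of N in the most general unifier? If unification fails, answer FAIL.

plus(c, false)

Decompose q/1: plus(plus(A, false), q(plus(false, plus(c, false)))) = plus(plus(q(q(R)), false), q(plus(false, N))).
Decompose plus/2: plus(A, false) = plus(q(q(R)), false),  q(plus(false, plus(c, false))) = q(plus(false, N)).
Decompose plus/2: A = q(q(R)),  false = false.
Bind A := q(q(R)); substituting into the one remaining equation that mentions A gives: plus(c, q(plus(plus(a, q(N)), V))) = plus(c, q(plus(R, plus(plus(a, false), q(q(q(R))))))).
Delete trivial equation false = false.
Decompose q/1: plus(false, plus(c, false)) = plus(false, N).
Decompose plus/2: false = false,  plus(c, false) = N.
Delete trivial equation false = false.
Bind N := plus(c, false); substituting into the remaining equation gives: plus(c, q(plus(plus(a, q(plus(c, false))), V))) = plus(c, q(plus(R, plus(plus(a, false), q(q(q(R))))))).
Decompose plus/2: c = c,  q(plus(plus(a, q(plus(c, false))), V)) = q(plus(R, plus(plus(a, false), q(q(q(R)))))).
Delete trivial equation c = c.
Decompose q/1: plus(plus(a, q(plus(c, false))), V) = plus(R, plus(plus(a, false), q(q(q(R))))).
Decompose plus/2: plus(a, q(plus(c, false))) = R,  V = plus(plus(a, false), q(q(q(R)))).
Bind R := plus(a, q(plus(c, false))); substituting into the remaining equation gives: V = plus(plus(a, false), q(q(q(plus(a, q(plus(c, false))))))). Substituting into the earlier binding gives A := q(q(plus(a, q(plus(c, false))))).
Bind V := plus(plus(a, false), q(q(q(plus(a, q(plus(c, false))))))).
MGU = { A -> q(q(plus(a, q(plus(c, false))))), N -> plus(c, false), R -> plus(a, q(plus(c, false))), V -> plus(plus(a, false), q(q(q(plus(a, q(plus(c, false))))))) }, so N -> plus(c, false).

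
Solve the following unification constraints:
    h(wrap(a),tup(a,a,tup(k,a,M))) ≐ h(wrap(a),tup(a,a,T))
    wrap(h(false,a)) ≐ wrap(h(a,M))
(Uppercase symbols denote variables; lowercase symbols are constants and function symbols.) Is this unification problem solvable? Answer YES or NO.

NO

Decompose h/2: wrap(a) ≐ wrap(a),  tup(a,a,tup(k,a,M)) ≐ tup(a,a,T).
Delete trivial equation wrap(a) ≐ wrap(a).
Decompose tup/3: a ≐ a,  a ≐ a,  tup(k,a,M) ≐ T.
Delete trivial equation a ≐ a.
Delete trivial equation a ≐ a.
Bind T := tup(k,a,M); no other remaining equation mentions T.
Decompose wrap/1: h(false,a) ≐ h(a,M).
Decompose h/2: false ≐ a,  a ≐ M.
Clash: constants false and a differ; no unifier exists.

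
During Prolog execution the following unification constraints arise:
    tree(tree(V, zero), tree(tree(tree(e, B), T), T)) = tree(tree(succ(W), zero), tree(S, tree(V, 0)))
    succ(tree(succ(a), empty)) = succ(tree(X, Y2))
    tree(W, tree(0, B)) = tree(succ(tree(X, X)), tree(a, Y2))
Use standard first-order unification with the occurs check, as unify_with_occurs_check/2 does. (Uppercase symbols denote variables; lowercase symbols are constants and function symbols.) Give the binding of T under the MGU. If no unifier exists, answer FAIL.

Decompose tree/2: tree(V, zero) = tree(succ(W), zero),  tree(tree(tree(e, B), T), T) = tree(S, tree(V, 0)).
Decompose tree/2: V = succ(W),  zero = zero.
Bind V := succ(W); substituting into the one remaining equation that mentions V gives: tree(tree(tree(e, B), T), T) = tree(S, tree(succ(W), 0)).
Delete trivial equation zero = zero.
Decompose tree/2: tree(tree(e, B), T) = S,  T = tree(succ(W), 0).
Bind S := tree(tree(e, B), T); no other remaining equation mentions S.
Bind T := tree(succ(W), 0); no other remaining equation mentions T. Substituting into the earlier binding gives S := tree(tree(e, B), tree(succ(W), 0)).
Decompose succ/1: tree(succ(a), empty) = tree(X, Y2).
Decompose tree/2: succ(a) = X,  empty = Y2.
Bind X := succ(a); substituting into the one remaining equation that mentions X gives: tree(W, tree(0, B)) = tree(succ(tree(succ(a), succ(a))), tree(a, Y2)).
Bind Y2 := empty; substituting into the remaining equation gives: tree(W, tree(0, B)) = tree(succ(tree(succ(a), succ(a))), tree(a, empty)).
Decompose tree/2: W = succ(tree(succ(a), succ(a))),  tree(0, B) = tree(a, empty).
Bind W := succ(tree(succ(a), succ(a))); no other remaining equation mentions W. Substituting into the earlier bindings gives V := succ(succ(tree(succ(a), succ(a)))), S := tree(tree(e, B), tree(succ(succ(tree(succ(a), succ(a)))), 0)), T := tree(succ(succ(tree(succ(a), succ(a)))), 0).
Decompose tree/2: 0 = a,  B = empty.
Clash: constants 0 and a differ; no unifier exists.

FAIL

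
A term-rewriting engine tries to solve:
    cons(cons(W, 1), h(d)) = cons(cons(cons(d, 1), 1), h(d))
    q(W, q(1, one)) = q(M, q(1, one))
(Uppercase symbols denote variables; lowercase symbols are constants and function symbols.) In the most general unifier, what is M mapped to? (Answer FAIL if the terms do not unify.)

cons(d, 1)

Decompose cons/2: cons(W, 1) = cons(cons(d, 1), 1),  h(d) = h(d).
Decompose cons/2: W = cons(d, 1),  1 = 1.
Bind W := cons(d, 1); substituting into the one remaining equation that mentions W gives: q(cons(d, 1), q(1, one)) = q(M, q(1, one)).
Delete trivial equation 1 = 1.
Delete trivial equation h(d) = h(d).
Decompose q/2: cons(d, 1) = M,  q(1, one) = q(1, one).
Bind M := cons(d, 1); no other remaining equation mentions M.
Delete trivial equation q(1, one) = q(1, one).
MGU = { W := cons(d, 1), M := cons(d, 1) }, so M := cons(d, 1).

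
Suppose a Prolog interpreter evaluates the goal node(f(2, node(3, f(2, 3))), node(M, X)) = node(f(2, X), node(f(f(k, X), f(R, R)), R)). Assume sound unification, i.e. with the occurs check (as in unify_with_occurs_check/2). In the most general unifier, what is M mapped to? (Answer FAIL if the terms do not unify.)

f(f(k, node(3, f(2, 3))), f(node(3, f(2, 3)), node(3, f(2, 3))))

Decompose node/2: f(2, node(3, f(2, 3))) = f(2, X),  node(M, X) = node(f(f(k, X), f(R, R)), R).
Decompose f/2: 2 = 2,  node(3, f(2, 3)) = X.
Delete trivial equation 2 = 2.
Bind X := node(3, f(2, 3)); substituting into the remaining equation gives: node(M, node(3, f(2, 3))) = node(f(f(k, node(3, f(2, 3))), f(R, R)), R).
Decompose node/2: M = f(f(k, node(3, f(2, 3))), f(R, R)),  node(3, f(2, 3)) = R.
Bind M := f(f(k, node(3, f(2, 3))), f(R, R)); no other remaining equation mentions M.
Bind R := node(3, f(2, 3)). Substituting into the earlier binding gives M := f(f(k, node(3, f(2, 3))), f(node(3, f(2, 3)), node(3, f(2, 3)))).
MGU = { X ↦ node(3, f(2, 3)), M ↦ f(f(k, node(3, f(2, 3))), f(node(3, f(2, 3)), node(3, f(2, 3)))), R ↦ node(3, f(2, 3)) }, so M ↦ f(f(k, node(3, f(2, 3))), f(node(3, f(2, 3)), node(3, f(2, 3)))).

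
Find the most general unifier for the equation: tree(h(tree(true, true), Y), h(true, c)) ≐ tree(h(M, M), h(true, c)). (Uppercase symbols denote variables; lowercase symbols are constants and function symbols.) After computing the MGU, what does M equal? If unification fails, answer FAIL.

Decompose tree/2: h(tree(true, true), Y) ≐ h(M, M),  h(true, c) ≐ h(true, c).
Decompose h/2: tree(true, true) ≐ M,  Y ≐ M.
Bind M := tree(true, true); substituting into the one remaining equation that mentions M gives: Y ≐ tree(true, true).
Bind Y := tree(true, true); no other remaining equation mentions Y.
Delete trivial equation h(true, c) ≐ h(true, c).
MGU = { M := tree(true, true), Y := tree(true, true) }, so M := tree(true, true).

tree(true, true)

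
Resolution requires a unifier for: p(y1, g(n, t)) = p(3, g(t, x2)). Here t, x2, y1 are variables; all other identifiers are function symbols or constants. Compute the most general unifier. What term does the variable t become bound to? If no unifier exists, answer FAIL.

Decompose p/2: y1 = 3,  g(n, t) = g(t, x2).
Bind y1 := 3; no other remaining equation mentions y1.
Decompose g/2: n = t,  t = x2.
Bind t := n; substituting into the remaining equation gives: n = x2.
Bind x2 := n.
MGU = { y1 -> 3, t -> n, x2 -> n }, so t -> n.

n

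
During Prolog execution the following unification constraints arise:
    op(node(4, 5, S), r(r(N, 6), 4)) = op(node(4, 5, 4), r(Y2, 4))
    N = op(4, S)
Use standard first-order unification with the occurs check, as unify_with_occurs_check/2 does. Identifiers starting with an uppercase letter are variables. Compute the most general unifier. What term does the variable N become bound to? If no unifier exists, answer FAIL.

Decompose op/2: node(4, 5, S) = node(4, 5, 4),  r(r(N, 6), 4) = r(Y2, 4).
Decompose node/3: 4 = 4,  5 = 5,  S = 4.
Delete trivial equation 4 = 4.
Delete trivial equation 5 = 5.
Bind S := 4; substituting into the one remaining equation that mentions S gives: N = op(4, 4).
Decompose r/2: r(N, 6) = Y2,  4 = 4.
Bind Y2 := r(N, 6); no other remaining equation mentions Y2.
Delete trivial equation 4 = 4.
Bind N := op(4, 4). Substituting into the earlier binding gives Y2 := r(op(4, 4), 6).
MGU = { S = 4, Y2 = r(op(4, 4), 6), N = op(4, 4) }, so N = op(4, 4).

op(4, 4)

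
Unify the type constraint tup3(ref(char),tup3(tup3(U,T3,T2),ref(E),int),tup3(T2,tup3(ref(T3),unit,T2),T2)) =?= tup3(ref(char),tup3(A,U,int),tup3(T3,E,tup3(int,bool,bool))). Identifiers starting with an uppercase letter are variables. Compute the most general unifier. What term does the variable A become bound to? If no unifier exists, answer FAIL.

tup3(ref(tup3(ref(tup3(int,bool,bool)),unit,tup3(int,bool,bool))),tup3(int,bool,bool),tup3(int,bool,bool))

Decompose tup3/3: ref(char) =?= ref(char),  tup3(tup3(U,T3,T2),ref(E),int) =?= tup3(A,U,int),  tup3(T2,tup3(ref(T3),unit,T2),T2) =?= tup3(T3,E,tup3(int,bool,bool)).
Delete trivial equation ref(char) =?= ref(char).
Decompose tup3/3: tup3(U,T3,T2) =?= A,  ref(E) =?= U,  int =?= int.
Bind A := tup3(U,T3,T2); no other remaining equation mentions A.
Bind U := ref(E); no other remaining equation mentions U. Substituting into the earlier binding gives A := tup3(ref(E),T3,T2).
Delete trivial equation int =?= int.
Decompose tup3/3: T2 =?= T3,  tup3(ref(T3),unit,T2) =?= E,  T2 =?= tup3(int,bool,bool).
Bind T2 := T3; substituting into the remaining equations gives: tup3(ref(T3),unit,T3) =?= E,  T3 =?= tup3(int,bool,bool). Substituting into the earlier binding gives A := tup3(ref(E),T3,T3).
Bind E := tup3(ref(T3),unit,T3); no other remaining equation mentions E. Substituting into the earlier bindings gives A := tup3(ref(tup3(ref(T3),unit,T3)),T3,T3), U := ref(tup3(ref(T3),unit,T3)).
Bind T3 := tup3(int,bool,bool). Substituting into the earlier bindings gives A := tup3(ref(tup3(ref(tup3(int,bool,bool)),unit,tup3(int,bool,bool))),tup3(int,bool,bool),tup3(int,bool,bool)), U := ref(tup3(ref(tup3(int,bool,bool)),unit,tup3(int,bool,bool))), T2 := tup3(int,bool,bool), E := tup3(ref(tup3(int,bool,bool)),unit,tup3(int,bool,bool)).
MGU = { A ↦ tup3(ref(tup3(ref(tup3(int,bool,bool)),unit,tup3(int,bool,bool))),tup3(int,bool,bool),tup3(int,bool,bool)), U ↦ ref(tup3(ref(tup3(int,bool,bool)),unit,tup3(int,bool,bool))), T2 ↦ tup3(int,bool,bool), E ↦ tup3(ref(tup3(int,bool,bool)),unit,tup3(int,bool,bool)), T3 ↦ tup3(int,bool,bool) }, so A ↦ tup3(ref(tup3(ref(tup3(int,bool,bool)),unit,tup3(int,bool,bool))),tup3(int,bool,bool),tup3(int,bool,bool)).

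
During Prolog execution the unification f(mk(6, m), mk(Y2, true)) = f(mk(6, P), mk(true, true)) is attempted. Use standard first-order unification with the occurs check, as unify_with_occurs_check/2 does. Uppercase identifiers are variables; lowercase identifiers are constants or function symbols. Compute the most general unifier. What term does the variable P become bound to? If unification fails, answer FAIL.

Decompose f/2: mk(6, m) = mk(6, P),  mk(Y2, true) = mk(true, true).
Decompose mk/2: 6 = 6,  m = P.
Delete trivial equation 6 = 6.
Bind P := m; no other remaining equation mentions P.
Decompose mk/2: Y2 = true,  true = true.
Bind Y2 := true; no other remaining equation mentions Y2.
Delete trivial equation true = true.
MGU = { P = m, Y2 = true }, so P = m.

m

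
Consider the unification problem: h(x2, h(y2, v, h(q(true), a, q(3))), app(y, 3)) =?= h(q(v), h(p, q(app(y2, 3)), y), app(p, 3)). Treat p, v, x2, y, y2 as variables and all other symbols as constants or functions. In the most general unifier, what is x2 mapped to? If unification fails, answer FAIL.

q(q(app(h(q(true), a, q(3)), 3)))

Decompose h/3: x2 =?= q(v),  h(y2, v, h(q(true), a, q(3))) =?= h(p, q(app(y2, 3)), y),  app(y, 3) =?= app(p, 3).
Bind x2 := q(v); no other remaining equation mentions x2.
Decompose h/3: y2 =?= p,  v =?= q(app(y2, 3)),  h(q(true), a, q(3)) =?= y.
Bind y2 := p; substituting into the one remaining equation that mentions y2 gives: v =?= q(app(p, 3)).
Bind v := q(app(p, 3)); no other remaining equation mentions v. Substituting into the earlier binding gives x2 := q(q(app(p, 3))).
Bind y := h(q(true), a, q(3)); substituting into the remaining equation gives: app(h(q(true), a, q(3)), 3) =?= app(p, 3).
Decompose app/2: h(q(true), a, q(3)) =?= p,  3 =?= 3.
Bind p := h(q(true), a, q(3)); no other remaining equation mentions p. Substituting into the earlier bindings gives x2 := q(q(app(h(q(true), a, q(3)), 3))), y2 := h(q(true), a, q(3)), v := q(app(h(q(true), a, q(3)), 3)).
Delete trivial equation 3 =?= 3.
MGU = { x2 -> q(q(app(h(q(true), a, q(3)), 3))), y2 -> h(q(true), a, q(3)), v -> q(app(h(q(true), a, q(3)), 3)), y -> h(q(true), a, q(3)), p -> h(q(true), a, q(3)) }, so x2 -> q(q(app(h(q(true), a, q(3)), 3))).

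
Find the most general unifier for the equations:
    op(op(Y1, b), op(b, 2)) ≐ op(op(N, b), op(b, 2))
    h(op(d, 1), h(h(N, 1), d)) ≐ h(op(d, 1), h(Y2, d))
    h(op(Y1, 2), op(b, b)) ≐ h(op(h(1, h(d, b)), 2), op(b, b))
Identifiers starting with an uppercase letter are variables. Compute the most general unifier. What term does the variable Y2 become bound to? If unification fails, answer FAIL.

Decompose op/2: op(Y1, b) ≐ op(N, b),  op(b, 2) ≐ op(b, 2).
Decompose op/2: Y1 ≐ N,  b ≐ b.
Bind Y1 := N; substituting into the one remaining equation that mentions Y1 gives: h(op(N, 2), op(b, b)) ≐ h(op(h(1, h(d, b)), 2), op(b, b)).
Delete trivial equation b ≐ b.
Delete trivial equation op(b, 2) ≐ op(b, 2).
Decompose h/2: op(d, 1) ≐ op(d, 1),  h(h(N, 1), d) ≐ h(Y2, d).
Delete trivial equation op(d, 1) ≐ op(d, 1).
Decompose h/2: h(N, 1) ≐ Y2,  d ≐ d.
Bind Y2 := h(N, 1); no other remaining equation mentions Y2.
Delete trivial equation d ≐ d.
Decompose h/2: op(N, 2) ≐ op(h(1, h(d, b)), 2),  op(b, b) ≐ op(b, b).
Decompose op/2: N ≐ h(1, h(d, b)),  2 ≐ 2.
Bind N := h(1, h(d, b)); no other remaining equation mentions N. Substituting into the earlier bindings gives Y1 := h(1, h(d, b)), Y2 := h(h(1, h(d, b)), 1).
Delete trivial equation 2 ≐ 2.
Delete trivial equation op(b, b) ≐ op(b, b).
MGU = { Y1 ↦ h(1, h(d, b)), Y2 ↦ h(h(1, h(d, b)), 1), N ↦ h(1, h(d, b)) }, so Y2 ↦ h(h(1, h(d, b)), 1).

h(h(1, h(d, b)), 1)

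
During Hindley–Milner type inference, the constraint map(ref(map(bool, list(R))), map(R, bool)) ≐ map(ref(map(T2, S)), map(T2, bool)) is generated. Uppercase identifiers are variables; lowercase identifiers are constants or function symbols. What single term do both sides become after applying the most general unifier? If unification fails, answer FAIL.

map(ref(map(bool, list(bool))), map(bool, bool))

Decompose map/2: ref(map(bool, list(R))) ≐ ref(map(T2, S)),  map(R, bool) ≐ map(T2, bool).
Decompose ref/1: map(bool, list(R)) ≐ map(T2, S).
Decompose map/2: bool ≐ T2,  list(R) ≐ S.
Bind T2 := bool; substituting into the one remaining equation that mentions T2 gives: map(R, bool) ≐ map(bool, bool).
Bind S := list(R); no other remaining equation mentions S.
Decompose map/2: R ≐ bool,  bool ≐ bool.
Bind R := bool; no other remaining equation mentions R. Substituting into the earlier binding gives S := list(bool).
Delete trivial equation bool ≐ bool.
Applying the MGU to either side gives map(ref(map(bool, list(bool))), map(bool, bool)).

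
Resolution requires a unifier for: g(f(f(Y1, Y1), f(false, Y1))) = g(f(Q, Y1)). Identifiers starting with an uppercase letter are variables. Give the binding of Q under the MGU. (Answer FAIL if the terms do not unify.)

Decompose g/1: f(f(Y1, Y1), f(false, Y1)) = f(Q, Y1).
Decompose f/2: f(Y1, Y1) = Q,  f(false, Y1) = Y1.
Bind Q := f(Y1, Y1); no other remaining equation mentions Q.
Occurs check fails: Y1 occurs in f(false, Y1); the equation Y1 = f(false, Y1) has no finite solution.

FAIL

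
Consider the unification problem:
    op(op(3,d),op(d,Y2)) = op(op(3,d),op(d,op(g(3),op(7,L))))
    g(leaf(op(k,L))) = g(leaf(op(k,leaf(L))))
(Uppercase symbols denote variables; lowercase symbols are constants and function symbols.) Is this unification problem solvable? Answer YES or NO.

NO

Decompose op/2: op(3,d) = op(3,d),  op(d,Y2) = op(d,op(g(3),op(7,L))).
Delete trivial equation op(3,d) = op(3,d).
Decompose op/2: d = d,  Y2 = op(g(3),op(7,L)).
Delete trivial equation d = d.
Bind Y2 := op(g(3),op(7,L)); no other remaining equation mentions Y2.
Decompose g/1: leaf(op(k,L)) = leaf(op(k,leaf(L))).
Decompose leaf/1: op(k,L) = op(k,leaf(L)).
Decompose op/2: k = k,  L = leaf(L).
Delete trivial equation k = k.
Occurs check fails: L occurs in leaf(L); the equation L = leaf(L) has no finite solution.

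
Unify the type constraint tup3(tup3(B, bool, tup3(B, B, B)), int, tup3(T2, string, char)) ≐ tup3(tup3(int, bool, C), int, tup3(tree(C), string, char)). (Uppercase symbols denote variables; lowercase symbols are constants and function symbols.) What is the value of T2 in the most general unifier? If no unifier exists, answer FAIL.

Decompose tup3/3: tup3(B, bool, tup3(B, B, B)) ≐ tup3(int, bool, C),  int ≐ int,  tup3(T2, string, char) ≐ tup3(tree(C), string, char).
Decompose tup3/3: B ≐ int,  bool ≐ bool,  tup3(B, B, B) ≐ C.
Bind B := int; substituting into the one remaining equation that mentions B gives: tup3(int, int, int) ≐ C.
Delete trivial equation bool ≐ bool.
Bind C := tup3(int, int, int); substituting into the one remaining equation that mentions C gives: tup3(T2, string, char) ≐ tup3(tree(tup3(int, int, int)), string, char).
Delete trivial equation int ≐ int.
Decompose tup3/3: T2 ≐ tree(tup3(int, int, int)),  string ≐ string,  char ≐ char.
Bind T2 := tree(tup3(int, int, int)); no other remaining equation mentions T2.
Delete trivial equation string ≐ string.
Delete trivial equation char ≐ char.
MGU = { B ↦ int, C ↦ tup3(int, int, int), T2 ↦ tree(tup3(int, int, int)) }, so T2 ↦ tree(tup3(int, int, int)).

tree(tup3(int, int, int))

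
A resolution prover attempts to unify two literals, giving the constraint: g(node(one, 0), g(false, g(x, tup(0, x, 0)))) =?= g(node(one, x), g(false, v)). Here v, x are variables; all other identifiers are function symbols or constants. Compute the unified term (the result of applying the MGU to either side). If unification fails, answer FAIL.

Decompose g/2: node(one, 0) =?= node(one, x),  g(false, g(x, tup(0, x, 0))) =?= g(false, v).
Decompose node/2: one =?= one,  0 =?= x.
Delete trivial equation one =?= one.
Bind x := 0; substituting into the remaining equation gives: g(false, g(0, tup(0, 0, 0))) =?= g(false, v).
Decompose g/2: false =?= false,  g(0, tup(0, 0, 0)) =?= v.
Delete trivial equation false =?= false.
Bind v := g(0, tup(0, 0, 0)).
Applying the MGU to either side gives g(node(one, 0), g(false, g(0, tup(0, 0, 0)))).

g(node(one, 0), g(false, g(0, tup(0, 0, 0))))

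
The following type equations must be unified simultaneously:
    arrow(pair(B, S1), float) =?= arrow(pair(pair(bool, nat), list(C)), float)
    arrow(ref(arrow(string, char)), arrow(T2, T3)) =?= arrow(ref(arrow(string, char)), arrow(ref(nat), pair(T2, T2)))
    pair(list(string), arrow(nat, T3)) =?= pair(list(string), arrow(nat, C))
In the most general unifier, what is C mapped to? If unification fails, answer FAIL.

pair(ref(nat), ref(nat))

Decompose arrow/2: pair(B, S1) =?= pair(pair(bool, nat), list(C)),  float =?= float.
Decompose pair/2: B =?= pair(bool, nat),  S1 =?= list(C).
Bind B := pair(bool, nat); no other remaining equation mentions B.
Bind S1 := list(C); no other remaining equation mentions S1.
Delete trivial equation float =?= float.
Decompose arrow/2: ref(arrow(string, char)) =?= ref(arrow(string, char)),  arrow(T2, T3) =?= arrow(ref(nat), pair(T2, T2)).
Delete trivial equation ref(arrow(string, char)) =?= ref(arrow(string, char)).
Decompose arrow/2: T2 =?= ref(nat),  T3 =?= pair(T2, T2).
Bind T2 := ref(nat); substituting into the one remaining equation that mentions T2 gives: T3 =?= pair(ref(nat), ref(nat)).
Bind T3 := pair(ref(nat), ref(nat)); substituting into the remaining equation gives: pair(list(string), arrow(nat, pair(ref(nat), ref(nat)))) =?= pair(list(string), arrow(nat, C)).
Decompose pair/2: list(string) =?= list(string),  arrow(nat, pair(ref(nat), ref(nat))) =?= arrow(nat, C).
Delete trivial equation list(string) =?= list(string).
Decompose arrow/2: nat =?= nat,  pair(ref(nat), ref(nat)) =?= C.
Delete trivial equation nat =?= nat.
Bind C := pair(ref(nat), ref(nat)). Substituting into the earlier binding gives S1 := list(pair(ref(nat), ref(nat))).
MGU = { B ↦ pair(bool, nat), S1 ↦ list(pair(ref(nat), ref(nat))), T2 ↦ ref(nat), T3 ↦ pair(ref(nat), ref(nat)), C ↦ pair(ref(nat), ref(nat)) }, so C ↦ pair(ref(nat), ref(nat)).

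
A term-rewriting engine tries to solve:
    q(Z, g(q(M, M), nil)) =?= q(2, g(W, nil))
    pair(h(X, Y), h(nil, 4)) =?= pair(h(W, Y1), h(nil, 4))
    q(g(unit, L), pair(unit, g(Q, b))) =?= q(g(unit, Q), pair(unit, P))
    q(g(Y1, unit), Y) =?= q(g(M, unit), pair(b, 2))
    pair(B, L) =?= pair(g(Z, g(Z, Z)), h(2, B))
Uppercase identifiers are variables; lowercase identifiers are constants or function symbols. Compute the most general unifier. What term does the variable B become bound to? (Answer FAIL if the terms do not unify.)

g(2, g(2, 2))

Decompose q/2: Z =?= 2,  g(q(M, M), nil) =?= g(W, nil).
Bind Z := 2; substituting into the one remaining equation that mentions Z gives: pair(B, L) =?= pair(g(2, g(2, 2)), h(2, B)).
Decompose g/2: q(M, M) =?= W,  nil =?= nil.
Bind W := q(M, M); substituting into the one remaining equation that mentions W gives: pair(h(X, Y), h(nil, 4)) =?= pair(h(q(M, M), Y1), h(nil, 4)).
Delete trivial equation nil =?= nil.
Decompose pair/2: h(X, Y) =?= h(q(M, M), Y1),  h(nil, 4) =?= h(nil, 4).
Decompose h/2: X =?= q(M, M),  Y =?= Y1.
Bind X := q(M, M); no other remaining equation mentions X.
Bind Y := Y1; substituting into the one remaining equation that mentions Y gives: q(g(Y1, unit), Y1) =?= q(g(M, unit), pair(b, 2)).
Delete trivial equation h(nil, 4) =?= h(nil, 4).
Decompose q/2: g(unit, L) =?= g(unit, Q),  pair(unit, g(Q, b)) =?= pair(unit, P).
Decompose g/2: unit =?= unit,  L =?= Q.
Delete trivial equation unit =?= unit.
Bind L := Q; substituting into the one remaining equation that mentions L gives: pair(B, Q) =?= pair(g(2, g(2, 2)), h(2, B)).
Decompose pair/2: unit =?= unit,  g(Q, b) =?= P.
Delete trivial equation unit =?= unit.
Bind P := g(Q, b); no other remaining equation mentions P.
Decompose q/2: g(Y1, unit) =?= g(M, unit),  Y1 =?= pair(b, 2).
Decompose g/2: Y1 =?= M,  unit =?= unit.
Bind Y1 := M; substituting into the one remaining equation that mentions Y1 gives: M =?= pair(b, 2). Substituting into the earlier binding gives Y := M.
Delete trivial equation unit =?= unit.
Bind M := pair(b, 2); no other remaining equation mentions M. Substituting into the earlier bindings gives W := q(pair(b, 2), pair(b, 2)), X := q(pair(b, 2), pair(b, 2)), Y := pair(b, 2), Y1 := pair(b, 2).
Decompose pair/2: B =?= g(2, g(2, 2)),  Q =?= h(2, B).
Bind B := g(2, g(2, 2)); substituting into the remaining equation gives: Q =?= h(2, g(2, g(2, 2))).
Bind Q := h(2, g(2, g(2, 2))). Substituting into the earlier bindings gives L := h(2, g(2, g(2, 2))), P := g(h(2, g(2, g(2, 2))), b).
MGU = { Z := 2, W := q(pair(b, 2), pair(b, 2)), X := q(pair(b, 2), pair(b, 2)), Y := pair(b, 2), L := h(2, g(2, g(2, 2))), P := g(h(2, g(2, g(2, 2))), b), Y1 := pair(b, 2), M := pair(b, 2), B := g(2, g(2, 2)), Q := h(2, g(2, g(2, 2))) }, so B := g(2, g(2, 2)).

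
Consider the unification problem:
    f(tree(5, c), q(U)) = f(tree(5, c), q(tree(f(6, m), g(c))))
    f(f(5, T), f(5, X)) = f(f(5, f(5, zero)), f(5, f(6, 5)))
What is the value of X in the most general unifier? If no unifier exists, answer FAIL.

f(6, 5)

Decompose f/2: tree(5, c) = tree(5, c),  q(U) = q(tree(f(6, m), g(c))).
Delete trivial equation tree(5, c) = tree(5, c).
Decompose q/1: U = tree(f(6, m), g(c)).
Bind U := tree(f(6, m), g(c)); no other remaining equation mentions U.
Decompose f/2: f(5, T) = f(5, f(5, zero)),  f(5, X) = f(5, f(6, 5)).
Decompose f/2: 5 = 5,  T = f(5, zero).
Delete trivial equation 5 = 5.
Bind T := f(5, zero); no other remaining equation mentions T.
Decompose f/2: 5 = 5,  X = f(6, 5).
Delete trivial equation 5 = 5.
Bind X := f(6, 5).
MGU = { U -> tree(f(6, m), g(c)), T -> f(5, zero), X -> f(6, 5) }, so X -> f(6, 5).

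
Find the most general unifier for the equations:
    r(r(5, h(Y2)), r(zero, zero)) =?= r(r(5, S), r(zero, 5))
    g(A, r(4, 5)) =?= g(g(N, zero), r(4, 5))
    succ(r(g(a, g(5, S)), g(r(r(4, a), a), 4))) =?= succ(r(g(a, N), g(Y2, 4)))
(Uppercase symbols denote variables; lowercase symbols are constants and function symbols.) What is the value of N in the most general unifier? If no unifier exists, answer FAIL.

FAIL

Decompose r/2: r(5, h(Y2)) =?= r(5, S),  r(zero, zero) =?= r(zero, 5).
Decompose r/2: 5 =?= 5,  h(Y2) =?= S.
Delete trivial equation 5 =?= 5.
Bind S := h(Y2); substituting into the one remaining equation that mentions S gives: succ(r(g(a, g(5, h(Y2))), g(r(r(4, a), a), 4))) =?= succ(r(g(a, N), g(Y2, 4))).
Decompose r/2: zero =?= zero,  zero =?= 5.
Delete trivial equation zero =?= zero.
Clash: constants zero and 5 differ; no unifier exists.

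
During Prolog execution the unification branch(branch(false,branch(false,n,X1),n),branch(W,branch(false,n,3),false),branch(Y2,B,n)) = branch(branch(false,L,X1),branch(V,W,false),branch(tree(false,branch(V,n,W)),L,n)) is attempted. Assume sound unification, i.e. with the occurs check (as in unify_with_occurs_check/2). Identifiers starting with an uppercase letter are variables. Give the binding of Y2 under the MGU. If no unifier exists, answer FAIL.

Decompose branch/3: branch(false,branch(false,n,X1),n) = branch(false,L,X1),  branch(W,branch(false,n,3),false) = branch(V,W,false),  branch(Y2,B,n) = branch(tree(false,branch(V,n,W)),L,n).
Decompose branch/3: false = false,  branch(false,n,X1) = L,  n = X1.
Delete trivial equation false = false.
Bind L := branch(false,n,X1); substituting into the one remaining equation that mentions L gives: branch(Y2,B,n) = branch(tree(false,branch(V,n,W)),branch(false,n,X1),n).
Bind X1 := n; substituting into the one remaining equation that mentions X1 gives: branch(Y2,B,n) = branch(tree(false,branch(V,n,W)),branch(false,n,n),n). Substituting into the earlier binding gives L := branch(false,n,n).
Decompose branch/3: W = V,  branch(false,n,3) = W,  false = false.
Bind W := V; substituting into the 2 remaining equations that mention W gives: branch(false,n,3) = V,  branch(Y2,B,n) = branch(tree(false,branch(V,n,V)),branch(false,n,n),n).
Bind V := branch(false,n,3); substituting into the one remaining equation that mentions V gives: branch(Y2,B,n) = branch(tree(false,branch(branch(false,n,3),n,branch(false,n,3))),branch(false,n,n),n). Substituting into the earlier binding gives W := branch(false,n,3).
Delete trivial equation false = false.
Decompose branch/3: Y2 = tree(false,branch(branch(false,n,3),n,branch(false,n,3))),  B = branch(false,n,n),  n = n.
Bind Y2 := tree(false,branch(branch(false,n,3),n,branch(false,n,3))); no other remaining equation mentions Y2.
Bind B := branch(false,n,n); no other remaining equation mentions B.
Delete trivial equation n = n.
MGU = { L -> branch(false,n,n), X1 -> n, W -> branch(false,n,3), V -> branch(false,n,3), Y2 -> tree(false,branch(branch(false,n,3),n,branch(false,n,3))), B -> branch(false,n,n) }, so Y2 -> tree(false,branch(branch(false,n,3),n,branch(false,n,3))).

tree(false,branch(branch(false,n,3),n,branch(false,n,3)))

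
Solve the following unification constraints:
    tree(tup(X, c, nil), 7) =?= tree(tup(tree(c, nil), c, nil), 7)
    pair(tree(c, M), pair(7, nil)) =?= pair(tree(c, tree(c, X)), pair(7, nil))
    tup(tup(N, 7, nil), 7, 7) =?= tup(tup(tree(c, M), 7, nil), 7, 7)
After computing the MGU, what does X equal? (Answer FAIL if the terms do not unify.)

Decompose tree/2: tup(X, c, nil) =?= tup(tree(c, nil), c, nil),  7 =?= 7.
Decompose tup/3: X =?= tree(c, nil),  c =?= c,  nil =?= nil.
Bind X := tree(c, nil); substituting into the one remaining equation that mentions X gives: pair(tree(c, M), pair(7, nil)) =?= pair(tree(c, tree(c, tree(c, nil))), pair(7, nil)).
Delete trivial equation c =?= c.
Delete trivial equation nil =?= nil.
Delete trivial equation 7 =?= 7.
Decompose pair/2: tree(c, M) =?= tree(c, tree(c, tree(c, nil))),  pair(7, nil) =?= pair(7, nil).
Decompose tree/2: c =?= c,  M =?= tree(c, tree(c, nil)).
Delete trivial equation c =?= c.
Bind M := tree(c, tree(c, nil)); substituting into the one remaining equation that mentions M gives: tup(tup(N, 7, nil), 7, 7) =?= tup(tup(tree(c, tree(c, tree(c, nil))), 7, nil), 7, 7).
Delete trivial equation pair(7, nil) =?= pair(7, nil).
Decompose tup/3: tup(N, 7, nil) =?= tup(tree(c, tree(c, tree(c, nil))), 7, nil),  7 =?= 7,  7 =?= 7.
Decompose tup/3: N =?= tree(c, tree(c, tree(c, nil))),  7 =?= 7,  nil =?= nil.
Bind N := tree(c, tree(c, tree(c, nil))); no other remaining equation mentions N.
Delete trivial equation 7 =?= 7.
Delete trivial equation nil =?= nil.
Delete trivial equation 7 =?= 7.
Delete trivial equation 7 =?= 7.
MGU = { X -> tree(c, nil), M -> tree(c, tree(c, nil)), N -> tree(c, tree(c, tree(c, nil))) }, so X -> tree(c, nil).

tree(c, nil)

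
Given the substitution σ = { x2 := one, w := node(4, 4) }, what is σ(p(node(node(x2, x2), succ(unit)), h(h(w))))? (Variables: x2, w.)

p(node(node(one, one), succ(unit)), h(h(node(4, 4))))

Replace each occurrence of x2 with one.
Replace each occurrence of w with node(4, 4).
Result: p(node(node(one, one), succ(unit)), h(h(node(4, 4)))).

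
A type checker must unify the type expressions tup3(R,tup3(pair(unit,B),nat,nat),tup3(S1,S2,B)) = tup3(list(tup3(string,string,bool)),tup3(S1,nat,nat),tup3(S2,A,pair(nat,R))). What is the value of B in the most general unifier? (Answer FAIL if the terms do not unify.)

pair(nat,list(tup3(string,string,bool)))

Decompose tup3/3: R = list(tup3(string,string,bool)),  tup3(pair(unit,B),nat,nat) = tup3(S1,nat,nat),  tup3(S1,S2,B) = tup3(S2,A,pair(nat,R)).
Bind R := list(tup3(string,string,bool)); substituting into the one remaining equation that mentions R gives: tup3(S1,S2,B) = tup3(S2,A,pair(nat,list(tup3(string,string,bool)))).
Decompose tup3/3: pair(unit,B) = S1,  nat = nat,  nat = nat.
Bind S1 := pair(unit,B); substituting into the one remaining equation that mentions S1 gives: tup3(pair(unit,B),S2,B) = tup3(S2,A,pair(nat,list(tup3(string,string,bool)))).
Delete trivial equation nat = nat.
Delete trivial equation nat = nat.
Decompose tup3/3: pair(unit,B) = S2,  S2 = A,  B = pair(nat,list(tup3(string,string,bool))).
Bind S2 := pair(unit,B); substituting into the one remaining equation that mentions S2 gives: pair(unit,B) = A.
Bind A := pair(unit,B); no other remaining equation mentions A.
Bind B := pair(nat,list(tup3(string,string,bool))). Substituting into the earlier bindings gives S1 := pair(unit,pair(nat,list(tup3(string,string,bool)))), S2 := pair(unit,pair(nat,list(tup3(string,string,bool)))), A := pair(unit,pair(nat,list(tup3(string,string,bool)))).
MGU = { R ↦ list(tup3(string,string,bool)), S1 ↦ pair(unit,pair(nat,list(tup3(string,string,bool)))), S2 ↦ pair(unit,pair(nat,list(tup3(string,string,bool)))), A ↦ pair(unit,pair(nat,list(tup3(string,string,bool)))), B ↦ pair(nat,list(tup3(string,string,bool))) }, so B ↦ pair(nat,list(tup3(string,string,bool))).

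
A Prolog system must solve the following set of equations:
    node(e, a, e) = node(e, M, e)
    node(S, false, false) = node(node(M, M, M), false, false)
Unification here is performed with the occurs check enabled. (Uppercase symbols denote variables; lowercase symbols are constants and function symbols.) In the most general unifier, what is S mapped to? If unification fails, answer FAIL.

node(a, a, a)

Decompose node/3: e = e,  a = M,  e = e.
Delete trivial equation e = e.
Bind M := a; substituting into the one remaining equation that mentions M gives: node(S, false, false) = node(node(a, a, a), false, false).
Delete trivial equation e = e.
Decompose node/3: S = node(a, a, a),  false = false,  false = false.
Bind S := node(a, a, a); no other remaining equation mentions S.
Delete trivial equation false = false.
Delete trivial equation false = false.
MGU = { M ↦ a, S ↦ node(a, a, a) }, so S ↦ node(a, a, a).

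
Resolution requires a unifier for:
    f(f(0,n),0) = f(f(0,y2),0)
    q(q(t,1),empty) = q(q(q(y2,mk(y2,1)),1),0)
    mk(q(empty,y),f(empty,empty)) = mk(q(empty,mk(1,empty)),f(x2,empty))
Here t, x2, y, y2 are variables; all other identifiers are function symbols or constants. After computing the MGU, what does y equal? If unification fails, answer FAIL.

FAIL

Decompose f/2: f(0,n) = f(0,y2),  0 = 0.
Decompose f/2: 0 = 0,  n = y2.
Delete trivial equation 0 = 0.
Bind y2 := n; substituting into the one remaining equation that mentions y2 gives: q(q(t,1),empty) = q(q(q(n,mk(n,1)),1),0).
Delete trivial equation 0 = 0.
Decompose q/2: q(t,1) = q(q(n,mk(n,1)),1),  empty = 0.
Decompose q/2: t = q(n,mk(n,1)),  1 = 1.
Bind t := q(n,mk(n,1)); no other remaining equation mentions t.
Delete trivial equation 1 = 1.
Clash: constants empty and 0 differ; no unifier exists.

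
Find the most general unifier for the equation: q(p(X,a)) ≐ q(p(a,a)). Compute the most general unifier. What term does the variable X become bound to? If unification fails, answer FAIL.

Decompose q/1: p(X,a) ≐ p(a,a).
Decompose p/2: X ≐ a,  a ≐ a.
Bind X := a; no other remaining equation mentions X.
Delete trivial equation a ≐ a.
MGU = { X -> a }, so X -> a.

a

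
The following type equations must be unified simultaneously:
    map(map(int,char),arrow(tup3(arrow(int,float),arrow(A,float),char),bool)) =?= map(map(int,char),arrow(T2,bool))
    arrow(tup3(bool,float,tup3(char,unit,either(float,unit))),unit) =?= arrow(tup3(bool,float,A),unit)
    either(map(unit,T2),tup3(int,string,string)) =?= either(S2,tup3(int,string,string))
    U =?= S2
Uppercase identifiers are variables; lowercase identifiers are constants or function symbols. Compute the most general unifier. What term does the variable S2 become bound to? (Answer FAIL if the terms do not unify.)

map(unit,tup3(arrow(int,float),arrow(tup3(char,unit,either(float,unit)),float),char))

Decompose map/2: map(int,char) =?= map(int,char),  arrow(tup3(arrow(int,float),arrow(A,float),char),bool) =?= arrow(T2,bool).
Delete trivial equation map(int,char) =?= map(int,char).
Decompose arrow/2: tup3(arrow(int,float),arrow(A,float),char) =?= T2,  bool =?= bool.
Bind T2 := tup3(arrow(int,float),arrow(A,float),char); substituting into the one remaining equation that mentions T2 gives: either(map(unit,tup3(arrow(int,float),arrow(A,float),char)),tup3(int,string,string)) =?= either(S2,tup3(int,string,string)).
Delete trivial equation bool =?= bool.
Decompose arrow/2: tup3(bool,float,tup3(char,unit,either(float,unit))) =?= tup3(bool,float,A),  unit =?= unit.
Decompose tup3/3: bool =?= bool,  float =?= float,  tup3(char,unit,either(float,unit)) =?= A.
Delete trivial equation bool =?= bool.
Delete trivial equation float =?= float.
Bind A := tup3(char,unit,either(float,unit)); substituting into the one remaining equation that mentions A gives: either(map(unit,tup3(arrow(int,float),arrow(tup3(char,unit,either(float,unit)),float),char)),tup3(int,string,string)) =?= either(S2,tup3(int,string,string)). Substituting into the earlier binding gives T2 := tup3(arrow(int,float),arrow(tup3(char,unit,either(float,unit)),float),char).
Delete trivial equation unit =?= unit.
Decompose either/2: map(unit,tup3(arrow(int,float),arrow(tup3(char,unit,either(float,unit)),float),char)) =?= S2,  tup3(int,string,string) =?= tup3(int,string,string).
Bind S2 := map(unit,tup3(arrow(int,float),arrow(tup3(char,unit,either(float,unit)),float),char)); substituting into the one remaining equation that mentions S2 gives: U =?= map(unit,tup3(arrow(int,float),arrow(tup3(char,unit,either(float,unit)),float),char)).
Delete trivial equation tup3(int,string,string) =?= tup3(int,string,string).
Bind U := map(unit,tup3(arrow(int,float),arrow(tup3(char,unit,either(float,unit)),float),char)).
MGU = { T2 -> tup3(arrow(int,float),arrow(tup3(char,unit,either(float,unit)),float),char), A -> tup3(char,unit,either(float,unit)), S2 -> map(unit,tup3(arrow(int,float),arrow(tup3(char,unit,either(float,unit)),float),char)), U -> map(unit,tup3(arrow(int,float),arrow(tup3(char,unit,either(float,unit)),float),char)) }, so S2 -> map(unit,tup3(arrow(int,float),arrow(tup3(char,unit,either(float,unit)),float),char)).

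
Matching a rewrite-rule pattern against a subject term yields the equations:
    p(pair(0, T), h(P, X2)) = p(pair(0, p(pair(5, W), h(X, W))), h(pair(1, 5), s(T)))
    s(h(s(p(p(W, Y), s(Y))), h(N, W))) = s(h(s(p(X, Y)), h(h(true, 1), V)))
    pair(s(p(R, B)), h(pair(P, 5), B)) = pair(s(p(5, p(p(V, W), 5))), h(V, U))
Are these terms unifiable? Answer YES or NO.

NO

Decompose p/2: pair(0, T) = pair(0, p(pair(5, W), h(X, W))),  h(P, X2) = h(pair(1, 5), s(T)).
Decompose pair/2: 0 = 0,  T = p(pair(5, W), h(X, W)).
Delete trivial equation 0 = 0.
Bind T := p(pair(5, W), h(X, W)); substituting into the one remaining equation that mentions T gives: h(P, X2) = h(pair(1, 5), s(p(pair(5, W), h(X, W)))).
Decompose h/2: P = pair(1, 5),  X2 = s(p(pair(5, W), h(X, W))).
Bind P := pair(1, 5); substituting into the one remaining equation that mentions P gives: pair(s(p(R, B)), h(pair(pair(1, 5), 5), B)) = pair(s(p(5, p(p(V, W), 5))), h(V, U)).
Bind X2 := s(p(pair(5, W), h(X, W))); no other remaining equation mentions X2.
Decompose s/1: h(s(p(p(W, Y), s(Y))), h(N, W)) = h(s(p(X, Y)), h(h(true, 1), V)).
Decompose h/2: s(p(p(W, Y), s(Y))) = s(p(X, Y)),  h(N, W) = h(h(true, 1), V).
Decompose s/1: p(p(W, Y), s(Y)) = p(X, Y).
Decompose p/2: p(W, Y) = X,  s(Y) = Y.
Bind X := p(W, Y); no other remaining equation mentions X. Substituting into the earlier bindings gives T := p(pair(5, W), h(p(W, Y), W)), X2 := s(p(pair(5, W), h(p(W, Y), W))).
Occurs check fails: Y occurs in s(Y); the equation Y = s(Y) has no finite solution.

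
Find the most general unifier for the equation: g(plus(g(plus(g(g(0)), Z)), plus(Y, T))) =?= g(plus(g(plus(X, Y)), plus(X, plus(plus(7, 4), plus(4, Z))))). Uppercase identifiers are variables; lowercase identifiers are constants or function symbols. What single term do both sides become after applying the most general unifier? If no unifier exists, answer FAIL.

g(plus(g(plus(g(g(0)), g(g(0)))), plus(g(g(0)), plus(plus(7, 4), plus(4, g(g(0)))))))

Decompose g/1: plus(g(plus(g(g(0)), Z)), plus(Y, T)) =?= plus(g(plus(X, Y)), plus(X, plus(plus(7, 4), plus(4, Z)))).
Decompose plus/2: g(plus(g(g(0)), Z)) =?= g(plus(X, Y)),  plus(Y, T) =?= plus(X, plus(plus(7, 4), plus(4, Z))).
Decompose g/1: plus(g(g(0)), Z) =?= plus(X, Y).
Decompose plus/2: g(g(0)) =?= X,  Z =?= Y.
Bind X := g(g(0)); substituting into the one remaining equation that mentions X gives: plus(Y, T) =?= plus(g(g(0)), plus(plus(7, 4), plus(4, Z))).
Bind Z := Y; substituting into the remaining equation gives: plus(Y, T) =?= plus(g(g(0)), plus(plus(7, 4), plus(4, Y))).
Decompose plus/2: Y =?= g(g(0)),  T =?= plus(plus(7, 4), plus(4, Y)).
Bind Y := g(g(0)); substituting into the remaining equation gives: T =?= plus(plus(7, 4), plus(4, g(g(0)))). Substituting into the earlier binding gives Z := g(g(0)).
Bind T := plus(plus(7, 4), plus(4, g(g(0)))).
Applying the MGU to either side gives g(plus(g(plus(g(g(0)), g(g(0)))), plus(g(g(0)), plus(plus(7, 4), plus(4, g(g(0))))))).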